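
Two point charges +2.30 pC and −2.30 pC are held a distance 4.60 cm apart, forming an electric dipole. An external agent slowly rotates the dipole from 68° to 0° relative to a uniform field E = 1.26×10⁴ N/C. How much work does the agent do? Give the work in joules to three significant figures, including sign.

Dipole moment p = qd = (2.30×10⁻¹² C)(0.0460 m) = 1.058×10⁻¹³ C·m.
W_ext = ΔU = U(θ₂) − U(θ₁) = −pE cosθ₂ − (−pE cosθ₁) = pE(cosθ₁ − cosθ₂).
W = (1.058×10⁻¹³)(1.26×10⁴)·(cos68° − cos0°) = (1.333×10⁻⁹)·(-0.6254) = -8.337×10⁻¹⁰ J.

W ≈ -8.34×10⁻¹⁰ J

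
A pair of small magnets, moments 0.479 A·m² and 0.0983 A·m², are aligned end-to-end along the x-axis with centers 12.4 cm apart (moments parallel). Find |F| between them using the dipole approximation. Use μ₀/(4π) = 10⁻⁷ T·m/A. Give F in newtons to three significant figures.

F ≈ 1.19×10⁻⁴ N

On-axis B of dipole 1: B = (μ₀/4π)·2m₁/r³. Force on dipole 2: F = m₂·dB/dr.
dB/dr = −(μ₀/4π)·6m₁/r⁴, so |F| = (μ₀/4π)·6m₁m₂/r⁴.
F = 6(10⁻⁷)(0.479)(0.0983)/(0.124)⁴ = 1.195×10⁻⁴ N.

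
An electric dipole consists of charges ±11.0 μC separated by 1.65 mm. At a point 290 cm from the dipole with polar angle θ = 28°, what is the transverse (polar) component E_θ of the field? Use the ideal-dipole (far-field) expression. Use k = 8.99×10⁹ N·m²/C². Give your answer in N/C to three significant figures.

E_θ ≈ 3.14 N/C

Dipole moment p = qd = (1.10×10⁻⁵ C)(0.00165 m) = 1.815×10⁻⁸ C·m.
For a dipole, E_θ = (kp sinθ)/r³.
kp/r³ = (8.99×10⁹)(1.815×10⁻⁸)/(2.90)³ = 6.690 N/C.
E_θ = 6.690·sin28° = 3.141 N/C.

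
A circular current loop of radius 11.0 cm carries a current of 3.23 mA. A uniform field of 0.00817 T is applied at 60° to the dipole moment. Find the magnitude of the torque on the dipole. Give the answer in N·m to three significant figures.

τ ≈ 8.69×10⁻⁷ N·m

Magnetic moment m = IA = Iπa² = (0.00323)·π·(0.110)² = 1.228×10⁻⁴ A·m².
Torque on a magnetic dipole: τ = mB sinθ.
τ = (1.228×10⁻⁴)(0.00817)·sin60° = 8.689×10⁻⁷ N·m.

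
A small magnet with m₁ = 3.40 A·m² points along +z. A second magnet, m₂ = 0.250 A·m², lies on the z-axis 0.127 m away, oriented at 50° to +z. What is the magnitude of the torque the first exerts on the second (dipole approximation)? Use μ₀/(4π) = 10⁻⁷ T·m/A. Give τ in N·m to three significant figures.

Dipole B is on the axis of dipole A, so B₁ there is axial: B₁ = (μ₀/4π)·2m₁/r³ along +z.
B₁ = 2(10⁻⁷)(3.40)/(0.127)³ = 3.320×10⁻⁴ T.
τ = m₂ B₁ sinθ.
τ = (0.250)(3.320×10⁻⁴)·sin50° = 6.358×10⁻⁵ N·m.

τ ≈ 6.36×10⁻⁵ N·m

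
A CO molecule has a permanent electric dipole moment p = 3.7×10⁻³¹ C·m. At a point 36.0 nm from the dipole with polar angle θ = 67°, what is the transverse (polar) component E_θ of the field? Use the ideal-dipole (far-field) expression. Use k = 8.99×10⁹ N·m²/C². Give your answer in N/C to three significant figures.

E_θ ≈ 65.6 N/C

For a dipole, E_θ = (kp sinθ)/r³.
kp/r³ = (8.99×10⁹)(3.70×10⁻³¹)/(3.60×10⁻⁸)³ = 71.29 N/C.
E_θ = 71.29·sin67° = 65.63 N/C.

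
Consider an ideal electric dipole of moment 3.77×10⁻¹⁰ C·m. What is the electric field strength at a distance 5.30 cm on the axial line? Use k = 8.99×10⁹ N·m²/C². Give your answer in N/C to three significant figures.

On the dipole axis E = 2kp/r³.
E = 2·(8.99×10⁹)(3.77×10⁻¹⁰) / (0.0530)³ = 4.553×10⁴ N/C.

E ≈ 4.55×10⁴ N/C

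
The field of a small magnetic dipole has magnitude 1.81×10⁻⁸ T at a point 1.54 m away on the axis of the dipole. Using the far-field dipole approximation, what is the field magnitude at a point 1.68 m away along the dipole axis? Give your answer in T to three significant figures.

Dipole fields scale as 1/r³ in the far field; the geometry is the same at both points.
B₂ = B₁ · (r₁/r₂)³ = 1.81×10⁻⁸ · (1.54/1.68)³.
(r₁/r₂)³ = (0.9167)³ = 0.7703.
B₂ ≈ 1.394×10⁻⁸ T.

B ≈ 1.39×10⁻⁸ T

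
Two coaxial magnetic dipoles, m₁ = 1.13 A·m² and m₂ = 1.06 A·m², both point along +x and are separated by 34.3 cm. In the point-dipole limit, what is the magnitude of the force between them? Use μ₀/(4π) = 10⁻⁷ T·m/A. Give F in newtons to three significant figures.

F ≈ 5.19×10⁻⁵ N

On-axis B of dipole 1: B = (μ₀/4π)·2m₁/r³. Force on dipole 2: F = m₂·dB/dr.
dB/dr = −(μ₀/4π)·6m₁/r⁴, so |F| = (μ₀/4π)·6m₁m₂/r⁴.
F = 6(10⁻⁷)(1.13)(1.06)/(0.343)⁴ = 5.192×10⁻⁵ N.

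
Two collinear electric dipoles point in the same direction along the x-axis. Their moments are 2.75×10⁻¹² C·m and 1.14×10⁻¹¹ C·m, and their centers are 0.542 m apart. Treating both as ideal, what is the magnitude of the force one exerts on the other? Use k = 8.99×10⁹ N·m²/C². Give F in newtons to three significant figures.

On-axis field of dipole 1 at distance r: E = 2kp₁/r³. Force on dipole 2 is F = p₂·dE/dr (gradient along axis).
dE/dr = −6kp₁/r⁴, so |F| = 6kp₁p₂/r⁴ (attractive for aligned moments).
F = 6(8.99×10⁹)(2.75×10⁻¹²)(1.14×10⁻¹¹)/(0.542)⁴ = 1.960×10⁻¹¹ N.

F ≈ 1.96×10⁻¹¹ N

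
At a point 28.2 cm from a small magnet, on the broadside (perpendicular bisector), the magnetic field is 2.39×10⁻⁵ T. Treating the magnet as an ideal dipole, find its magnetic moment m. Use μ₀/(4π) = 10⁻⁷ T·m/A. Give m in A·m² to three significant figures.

m ≈ 5.36 A·m²

In the equatorial plane B = (μ₀/4π)·m/r³, so m = Br³·4π/(μ₀).
m = (2.39×10⁻⁵)·(0.282)³ / (10⁻⁷) = 5.360 A·m².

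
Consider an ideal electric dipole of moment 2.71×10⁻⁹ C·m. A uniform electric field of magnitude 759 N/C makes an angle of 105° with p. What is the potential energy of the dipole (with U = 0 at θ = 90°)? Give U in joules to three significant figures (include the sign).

U ≈ 5.32×10⁻⁷ J

U = −p·E = −pE cosθ.
U = −(2.71×10⁻⁹)(759)·cos105° = 5.324×10⁻⁷ J.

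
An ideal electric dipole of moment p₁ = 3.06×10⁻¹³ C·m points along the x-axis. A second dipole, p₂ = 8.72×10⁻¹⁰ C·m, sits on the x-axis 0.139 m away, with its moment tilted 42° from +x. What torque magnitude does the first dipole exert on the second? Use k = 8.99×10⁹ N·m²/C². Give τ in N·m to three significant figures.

τ ≈ 1.20×10⁻⁹ N·m

The second dipole sits on the axis of the first, so the field there is axial: E₁ = 2kp₁/r³ along +x.
E₁ = 2(8.99×10⁹)(3.06×10⁻¹³)/(0.139)³ = 2.049 N/C.
Torque on the second dipole: τ = p₂ E₁ sinθ.
τ = (8.72×10⁻¹⁰)(2.049)·sin42° = 1.195×10⁻⁹ N·m.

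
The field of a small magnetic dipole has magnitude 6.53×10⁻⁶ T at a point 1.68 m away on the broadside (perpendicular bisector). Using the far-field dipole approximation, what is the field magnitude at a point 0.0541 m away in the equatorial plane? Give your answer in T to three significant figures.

B ≈ 0.196 T

Dipole fields scale as 1/r³ in the far field; the geometry is the same at both points.
B₂ = B₁ · (r₁/r₂)³ = 6.53×10⁻⁶ · (1.68/0.0541)³.
(r₁/r₂)³ = (31.05)³ = 2.995e+04.
B₂ ≈ 0.1955 T.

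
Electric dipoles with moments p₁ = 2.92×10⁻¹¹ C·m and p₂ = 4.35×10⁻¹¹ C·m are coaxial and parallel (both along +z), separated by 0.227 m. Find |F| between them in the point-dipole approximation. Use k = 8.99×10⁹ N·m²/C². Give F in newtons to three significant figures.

F ≈ 2.58×10⁻⁸ N

On-axis field of dipole 1 at distance r: E = 2kp₁/r³. Force on dipole 2 is F = p₂·dE/dr (gradient along axis).
dE/dr = −6kp₁/r⁴, so |F| = 6kp₁p₂/r⁴ (attractive for aligned moments).
F = 6(8.99×10⁹)(2.92×10⁻¹¹)(4.35×10⁻¹¹)/(0.227)⁴ = 2.580×10⁻⁸ N.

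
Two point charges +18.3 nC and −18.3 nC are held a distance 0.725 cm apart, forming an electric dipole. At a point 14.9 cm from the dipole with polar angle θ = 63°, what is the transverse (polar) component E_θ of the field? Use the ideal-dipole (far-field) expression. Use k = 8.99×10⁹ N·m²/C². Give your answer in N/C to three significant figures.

E_θ ≈ 321 N/C

Dipole moment p = qd = (1.83×10⁻⁸ C)(0.00725 m) = 1.327×10⁻¹⁰ C·m.
For a dipole, E_θ = (kp sinθ)/r³.
kp/r³ = (8.99×10⁹)(1.327×10⁻¹⁰)/(0.149)³ = 360.6 N/C.
E_θ = 360.6·sin63° = 321.3 N/C.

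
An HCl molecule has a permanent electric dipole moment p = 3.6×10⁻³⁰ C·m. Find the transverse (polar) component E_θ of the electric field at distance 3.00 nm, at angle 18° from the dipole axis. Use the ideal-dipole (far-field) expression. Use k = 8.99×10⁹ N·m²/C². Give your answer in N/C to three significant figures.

For a dipole, E_θ = (kp sinθ)/r³.
kp/r³ = (8.99×10⁹)(3.60×10⁻³⁰)/(3.00×10⁻⁹)³ = 1.199×10⁶ N/C.
E_θ = 1.199×10⁶·sin18° = 3.704×10⁵ N/C.

E_θ ≈ 3.70×10⁵ N/C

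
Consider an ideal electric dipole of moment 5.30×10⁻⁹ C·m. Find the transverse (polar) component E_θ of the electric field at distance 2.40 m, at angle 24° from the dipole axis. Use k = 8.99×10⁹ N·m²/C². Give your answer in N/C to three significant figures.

E_θ ≈ 1.40 N/C

For a dipole, E_θ = (kp sinθ)/r³.
kp/r³ = (8.99×10⁹)(5.30×10⁻⁹)/(2.40)³ = 3.447 N/C.
E_θ = 3.447·sin24° = 1.402 N/C.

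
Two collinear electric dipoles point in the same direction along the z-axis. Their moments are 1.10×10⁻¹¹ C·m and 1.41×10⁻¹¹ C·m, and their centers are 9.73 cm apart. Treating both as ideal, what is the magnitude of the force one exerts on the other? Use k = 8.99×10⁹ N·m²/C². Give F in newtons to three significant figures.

On-axis field of dipole 1 at distance r: E = 2kp₁/r³. Force on dipole 2 is F = p₂·dE/dr (gradient along axis).
dE/dr = −6kp₁/r⁴, so |F| = 6kp₁p₂/r⁴ (attractive for aligned moments).
F = 6(8.99×10⁹)(1.10×10⁻¹¹)(1.41×10⁻¹¹)/(0.0973)⁴ = 9.334×10⁻⁸ N.

F ≈ 9.33×10⁻⁸ N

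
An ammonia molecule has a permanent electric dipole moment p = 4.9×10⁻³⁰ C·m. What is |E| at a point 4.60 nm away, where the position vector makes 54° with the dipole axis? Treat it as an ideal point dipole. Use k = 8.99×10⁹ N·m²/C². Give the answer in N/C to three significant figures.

E ≈ 6.46×10⁵ N/C

At angle θ the dipole field magnitude is E = (kp/r³)·√(1 + 3cos²θ).
kp/r³ = (8.99×10⁹)(4.90×10⁻³⁰) / (4.60×10⁻⁹)³ = 4.526×10⁵ N/C.
√(1 + 3cos²54°) = √(1 + 3·0.3455) = √2.0365 ≈ 1.4271.
E ≈ 4.526×10⁵ × 1.427 = 6.458×10⁵ N/C.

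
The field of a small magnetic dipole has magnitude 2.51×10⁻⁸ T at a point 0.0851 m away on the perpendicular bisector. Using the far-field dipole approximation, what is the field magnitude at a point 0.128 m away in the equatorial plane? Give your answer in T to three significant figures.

B ≈ 7.38×10⁻⁹ T

Dipole fields scale as 1/r³ in the far field; the geometry is the same at both points.
B₂ = B₁ · (r₁/r₂)³ = 2.51×10⁻⁸ · (0.0851/0.128)³.
(r₁/r₂)³ = (0.6648)³ = 0.2939.
B₂ ≈ 7.376×10⁻⁹ T.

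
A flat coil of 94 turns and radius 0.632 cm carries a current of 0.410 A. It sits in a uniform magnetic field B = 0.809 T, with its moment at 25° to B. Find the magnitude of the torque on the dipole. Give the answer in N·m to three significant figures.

τ ≈ 0.00165 N·m

m = NIA = NIπa² = 94·(0.410)·π·(0.00632)² = 0.004836 A·m².
Torque on a magnetic dipole: τ = mB sinθ.
τ = (0.004836)(0.809)·sin25° = 0.001653 N·m.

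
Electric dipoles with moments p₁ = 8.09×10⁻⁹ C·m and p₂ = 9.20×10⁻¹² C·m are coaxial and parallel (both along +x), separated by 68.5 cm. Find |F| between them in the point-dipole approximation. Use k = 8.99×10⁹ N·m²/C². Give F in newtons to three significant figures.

On-axis field of dipole 1 at distance r: E = 2kp₁/r³. Force on dipole 2 is F = p₂·dE/dr (gradient along axis).
dE/dr = −6kp₁/r⁴, so |F| = 6kp₁p₂/r⁴ (attractive for aligned moments).
F = 6(8.99×10⁹)(8.09×10⁻⁹)(9.20×10⁻¹²)/(0.685)⁴ = 1.823×10⁻⁸ N.

F ≈ 1.82×10⁻⁸ N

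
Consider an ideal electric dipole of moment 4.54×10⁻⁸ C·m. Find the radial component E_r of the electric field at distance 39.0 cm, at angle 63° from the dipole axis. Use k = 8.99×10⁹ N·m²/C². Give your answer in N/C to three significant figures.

For a dipole, E_r = (2kp cosθ)/r³.
kp/r³ = (8.99×10⁹)(4.54×10⁻⁸)/(0.390)³ = 6881 N/C.
E_r = 2·6881·cos63° = 6247 N/C.

E_r ≈ 6250 N/C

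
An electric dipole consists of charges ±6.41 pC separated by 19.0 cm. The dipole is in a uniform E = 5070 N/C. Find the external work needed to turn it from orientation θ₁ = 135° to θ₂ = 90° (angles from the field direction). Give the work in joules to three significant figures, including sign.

W ≈ -4.37×10⁻⁹ J

Dipole moment p = qd = (6.41×10⁻¹² C)(0.190 m) = 1.218×10⁻¹² C·m.
W_ext = ΔU = U(θ₂) − U(θ₁) = −pE cosθ₂ − (−pE cosθ₁) = pE(cosθ₁ − cosθ₂).
W = (1.218×10⁻¹²)(5070)·(cos135° − cos90°) = (6.175×10⁻⁹)·(-0.7071) = -4.367×10⁻⁹ J.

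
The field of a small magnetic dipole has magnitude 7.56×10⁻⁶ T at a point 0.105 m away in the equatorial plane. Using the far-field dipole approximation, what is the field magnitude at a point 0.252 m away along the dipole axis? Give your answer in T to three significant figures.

Dipole fields scale as 1/r³ in the far field.
The axial field is twice the equatorial field at the same r, so the geometry factor is 2/1.
B₂ = B₁ · (2/1) · (r₁/r₂)³ = 7.56×10⁻⁶ · 2 · (0.105/0.252)³.
(r₁/r₂)³ = (0.4167)³ = 0.07234.
B₂ ≈ 1.094×10⁻⁶ T.

B ≈ 1.09×10⁻⁶ T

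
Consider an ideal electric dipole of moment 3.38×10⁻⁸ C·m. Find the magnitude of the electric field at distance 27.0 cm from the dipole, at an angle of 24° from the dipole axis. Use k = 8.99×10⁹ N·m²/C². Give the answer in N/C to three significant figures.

At angle θ the dipole field magnitude is E = (kp/r³)·√(1 + 3cos²θ).
kp/r³ = (8.99×10⁹)(3.38×10⁻⁸) / (0.270)³ = 1.544×10⁴ N/C.
√(1 + 3cos²24°) = √(1 + 3·0.8346) = √3.5037 ≈ 1.8718.
E ≈ 1.544×10⁴ × 1.872 = 2.890×10⁴ N/C.

E ≈ 2.89×10⁴ N/C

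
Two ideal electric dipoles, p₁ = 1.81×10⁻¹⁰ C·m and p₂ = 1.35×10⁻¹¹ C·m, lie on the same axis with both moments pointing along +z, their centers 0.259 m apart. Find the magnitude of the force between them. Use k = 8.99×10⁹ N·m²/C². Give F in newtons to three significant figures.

F ≈ 2.93×10⁻⁸ N

On-axis field of dipole 1 at distance r: E = 2kp₁/r³. Force on dipole 2 is F = p₂·dE/dr (gradient along axis).
dE/dr = −6kp₁/r⁴, so |F| = 6kp₁p₂/r⁴ (attractive for aligned moments).
F = 6(8.99×10⁹)(1.81×10⁻¹⁰)(1.35×10⁻¹¹)/(0.259)⁴ = 2.929×10⁻⁸ N.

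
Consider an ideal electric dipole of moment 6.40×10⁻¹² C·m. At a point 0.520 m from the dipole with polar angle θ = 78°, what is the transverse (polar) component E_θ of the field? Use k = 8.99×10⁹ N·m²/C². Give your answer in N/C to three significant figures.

For a dipole, E_θ = (kp sinθ)/r³.
kp/r³ = (8.99×10⁹)(6.40×10⁻¹²)/(0.520)³ = 0.4092 N/C.
E_θ = 0.4092·sin78° = 0.4003 N/C.

E_θ ≈ 0.400 N/C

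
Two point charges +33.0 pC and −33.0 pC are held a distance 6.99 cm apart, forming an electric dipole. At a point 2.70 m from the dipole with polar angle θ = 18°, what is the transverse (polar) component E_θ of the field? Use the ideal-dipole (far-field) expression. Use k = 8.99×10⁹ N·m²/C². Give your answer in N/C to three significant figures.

E_θ ≈ 3.26×10⁻⁴ N/C

Dipole moment p = qd = (3.30×10⁻¹¹ C)(0.0699 m) = 2.307×10⁻¹² C·m.
For a dipole, E_θ = (kp sinθ)/r³.
kp/r³ = (8.99×10⁹)(2.307×10⁻¹²)/(2.70)³ = 0.001054 N/C.
E_θ = 0.001054·sin18° = 3.256×10⁻⁴ N/C.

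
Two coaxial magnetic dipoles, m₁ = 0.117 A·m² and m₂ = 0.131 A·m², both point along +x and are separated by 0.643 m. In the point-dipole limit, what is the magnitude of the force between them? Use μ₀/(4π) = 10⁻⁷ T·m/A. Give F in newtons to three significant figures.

On-axis B of dipole 1: B = (μ₀/4π)·2m₁/r³. Force on dipole 2: F = m₂·dB/dr.
dB/dr = −(μ₀/4π)·6m₁/r⁴, so |F| = (μ₀/4π)·6m₁m₂/r⁴.
F = 6(10⁻⁷)(0.117)(0.131)/(0.643)⁴ = 5.380×10⁻⁸ N.

F ≈ 5.38×10⁻⁸ N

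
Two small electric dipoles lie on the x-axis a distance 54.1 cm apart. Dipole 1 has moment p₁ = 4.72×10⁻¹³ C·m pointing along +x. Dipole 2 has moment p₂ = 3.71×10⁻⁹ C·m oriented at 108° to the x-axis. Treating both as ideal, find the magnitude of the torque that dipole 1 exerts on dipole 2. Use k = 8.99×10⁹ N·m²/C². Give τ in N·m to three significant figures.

The second dipole sits on the axis of the first, so the field there is axial: E₁ = 2kp₁/r³ along +x.
E₁ = 2(8.99×10⁹)(4.72×10⁻¹³)/(0.541)³ = 0.05360 N/C.
Torque on the second dipole: τ = p₂ E₁ sinθ.
τ = (3.71×10⁻⁹)(0.05360)·sin108° = 1.891×10⁻¹⁰ N·m.

τ ≈ 1.89×10⁻¹⁰ N·m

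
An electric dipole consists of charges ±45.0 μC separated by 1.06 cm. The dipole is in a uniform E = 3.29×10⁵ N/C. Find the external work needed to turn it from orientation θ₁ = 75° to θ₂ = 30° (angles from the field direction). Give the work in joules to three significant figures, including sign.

W ≈ -0.0953 J

Dipole moment p = qd = (4.50×10⁻⁵ C)(0.0106 m) = 4.77×10⁻⁷ C·m.
W_ext = ΔU = U(θ₂) − U(θ₁) = −pE cosθ₂ − (−pE cosθ₁) = pE(cosθ₁ − cosθ₂).
W = (4.77×10⁻⁷)(3.29×10⁵)·(cos75° − cos30°) = (0.1569)·(-0.6072) = -0.09529 J.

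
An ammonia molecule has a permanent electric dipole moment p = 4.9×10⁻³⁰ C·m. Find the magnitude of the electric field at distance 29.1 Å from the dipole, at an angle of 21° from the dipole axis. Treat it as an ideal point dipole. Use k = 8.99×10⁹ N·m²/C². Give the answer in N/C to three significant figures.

E ≈ 3.40×10⁶ N/C

At angle θ the dipole field magnitude is E = (kp/r³)·√(1 + 3cos²θ).
kp/r³ = (8.99×10⁹)(4.90×10⁻³⁰) / (2.91×10⁻⁹)³ = 1.788×10⁶ N/C.
√(1 + 3cos²21°) = √(1 + 3·0.8716) = √3.6147 ≈ 1.9012.
E ≈ 1.788×10⁶ × 1.901 = 3.399×10⁶ N/C.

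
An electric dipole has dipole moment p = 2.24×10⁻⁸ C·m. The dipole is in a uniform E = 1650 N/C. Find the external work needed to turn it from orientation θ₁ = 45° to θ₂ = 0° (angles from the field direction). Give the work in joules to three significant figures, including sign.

W ≈ -1.08×10⁻⁵ J

W_ext = ΔU = U(θ₂) − U(θ₁) = −pE cosθ₂ − (−pE cosθ₁) = pE(cosθ₁ − cosθ₂).
W = (2.24×10⁻⁸)(1650)·(cos45° − cos0°) = (3.696×10⁻⁵)·(-0.2929) = -1.083×10⁻⁵ J.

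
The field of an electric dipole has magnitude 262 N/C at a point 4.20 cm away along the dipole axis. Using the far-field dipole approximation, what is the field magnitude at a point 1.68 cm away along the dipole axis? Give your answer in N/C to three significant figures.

Dipole fields scale as 1/r³ in the far field; the geometry is the same at both points.
E₂ = E₁ · (r₁/r₂)³ = 262 · (4.20/1.68)³.
(r₁/r₂)³ = (2.5)³ = 15.63.
E₂ ≈ 4094 N/C.

E ≈ 4090 N/C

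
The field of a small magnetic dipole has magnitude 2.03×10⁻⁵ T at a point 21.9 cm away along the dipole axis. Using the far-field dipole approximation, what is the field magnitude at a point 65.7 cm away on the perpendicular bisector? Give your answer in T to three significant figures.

B ≈ 3.76×10⁻⁷ T

Dipole fields scale as 1/r³ in the far field.
The axial field is twice the equatorial field at the same r, so the geometry factor is 1/2.
B₂ = B₁ · (1/2) · (r₁/r₂)³ = 2.03×10⁻⁵ · 0.5 · (21.9/65.7)³.
(r₁/r₂)³ = (0.3333)³ = 0.03704.
B₂ ≈ 3.759×10⁻⁷ T.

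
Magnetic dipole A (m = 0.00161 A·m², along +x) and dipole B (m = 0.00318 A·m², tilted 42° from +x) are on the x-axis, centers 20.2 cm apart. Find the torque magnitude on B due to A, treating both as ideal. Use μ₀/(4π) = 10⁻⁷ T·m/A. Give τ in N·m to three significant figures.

Dipole B is on the axis of dipole A, so B₁ there is axial: B₁ = (μ₀/4π)·2m₁/r³ along +x.
B₁ = 2(10⁻⁷)(0.00161)/(0.202)³ = 3.907×10⁻⁸ T.
τ = m₂ B₁ sinθ.
τ = (0.00318)(3.907×10⁻⁸)·sin42° = 8.313×10⁻¹¹ N·m.

τ ≈ 8.31×10⁻¹¹ N·m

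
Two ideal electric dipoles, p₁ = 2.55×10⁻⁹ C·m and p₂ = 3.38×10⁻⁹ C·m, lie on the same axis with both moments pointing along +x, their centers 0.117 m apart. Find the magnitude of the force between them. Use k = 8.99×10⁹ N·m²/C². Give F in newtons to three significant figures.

F ≈ 0.00248 N

On-axis field of dipole 1 at distance r: E = 2kp₁/r³. Force on dipole 2 is F = p₂·dE/dr (gradient along axis).
dE/dr = −6kp₁/r⁴, so |F| = 6kp₁p₂/r⁴ (attractive for aligned moments).
F = 6(8.99×10⁹)(2.55×10⁻⁹)(3.38×10⁻⁹)/(0.117)⁴ = 0.002481 N.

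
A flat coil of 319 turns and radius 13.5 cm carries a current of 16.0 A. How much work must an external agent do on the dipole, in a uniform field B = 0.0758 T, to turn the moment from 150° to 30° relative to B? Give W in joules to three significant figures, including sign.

m = NIA = NIπa² = 319·(16.0)·π·(0.135)² = 292.2 A·m².
W_ext = ΔU = −mB cosθ₂ + mB cosθ₁ = mB(cosθ₁ − cosθ₂).
W = (292.2)(0.0758)·(cos150° − cos30°) = (22.15)·(-1.7321) = -38.36 J.

W ≈ -38.4 J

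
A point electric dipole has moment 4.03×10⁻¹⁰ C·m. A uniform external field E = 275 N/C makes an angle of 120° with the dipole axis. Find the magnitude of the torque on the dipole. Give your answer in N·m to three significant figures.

τ ≈ 9.60×10⁻⁸ N·m

Torque on an electric dipole: τ = pE sinθ.
τ = (4.03×10⁻¹⁰)(275)·sin120° = 9.598×10⁻⁸ N·m.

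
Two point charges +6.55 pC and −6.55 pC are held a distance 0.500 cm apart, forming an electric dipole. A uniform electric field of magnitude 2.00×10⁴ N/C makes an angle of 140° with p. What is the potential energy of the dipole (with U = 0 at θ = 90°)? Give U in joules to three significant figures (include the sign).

Dipole moment p = qd = (6.55×10⁻¹² C)(0.00500 m) = 3.275×10⁻¹⁴ C·m.
U = −p·E = −pE cosθ.
U = −(3.275×10⁻¹⁴)(2.00×10⁴)·cos140° = 5.018×10⁻¹⁰ J.

U ≈ 5.02×10⁻¹⁰ J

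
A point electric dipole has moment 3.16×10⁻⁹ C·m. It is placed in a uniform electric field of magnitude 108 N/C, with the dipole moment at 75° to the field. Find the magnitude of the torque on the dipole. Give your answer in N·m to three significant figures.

τ ≈ 3.30×10⁻⁷ N·m

Torque on an electric dipole: τ = pE sinθ.
τ = (3.16×10⁻⁹)(108)·sin75° = 3.297×10⁻⁷ N·m.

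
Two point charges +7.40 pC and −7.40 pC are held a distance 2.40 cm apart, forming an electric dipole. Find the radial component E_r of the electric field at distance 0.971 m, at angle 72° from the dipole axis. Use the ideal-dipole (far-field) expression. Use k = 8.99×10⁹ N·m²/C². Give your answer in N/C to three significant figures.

Dipole moment p = qd = (7.40×10⁻¹² C)(0.0240 m) = 1.776×10⁻¹³ C·m.
For a dipole, E_r = (2kp cosθ)/r³.
kp/r³ = (8.99×10⁹)(1.776×10⁻¹³)/(0.971)³ = 0.001744 N/C.
E_r = 2·0.001744·cos72° = 0.001078 N/C.

E_r ≈ 0.00108 N/C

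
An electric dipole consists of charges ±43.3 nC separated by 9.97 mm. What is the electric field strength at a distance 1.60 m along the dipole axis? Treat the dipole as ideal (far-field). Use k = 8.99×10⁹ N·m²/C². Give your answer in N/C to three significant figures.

E ≈ 1.90 N/C

Dipole moment p = qd = (4.33×10⁻⁸ C)(0.00997 m) = 4.317×10⁻¹⁰ C·m.
On the dipole axis E = 2kp/r³.
E = 2·(8.99×10⁹)(4.317×10⁻¹⁰) / (1.60)³ = 1.895 N/C.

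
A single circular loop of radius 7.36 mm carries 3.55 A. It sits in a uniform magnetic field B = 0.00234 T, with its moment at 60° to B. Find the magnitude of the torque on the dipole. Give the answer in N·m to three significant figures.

Magnetic moment m = IA = Iπa² = (3.55)·π·(0.00736)² = 6.041×10⁻⁴ A·m².
Torque on a magnetic dipole: τ = mB sinθ.
τ = (6.041×10⁻⁴)(0.00234)·sin60° = 1.224×10⁻⁶ N·m.

τ ≈ 1.22×10⁻⁶ N·m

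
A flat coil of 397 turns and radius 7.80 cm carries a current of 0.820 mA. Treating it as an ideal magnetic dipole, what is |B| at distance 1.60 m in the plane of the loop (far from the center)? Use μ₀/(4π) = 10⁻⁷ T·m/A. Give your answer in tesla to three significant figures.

B ≈ 1.52×10⁻¹⁰ T

m = NIA = NIπa² = 397·(8.20×10⁻⁴)·π·(0.0780)² = 0.006222 A·m².
In the equatorial plane B = (μ₀/4π)·m/r³ (half the axial value).
B = (10⁻⁷)·(0.006222) / (1.60)³ = 1.519×10⁻¹⁰ T.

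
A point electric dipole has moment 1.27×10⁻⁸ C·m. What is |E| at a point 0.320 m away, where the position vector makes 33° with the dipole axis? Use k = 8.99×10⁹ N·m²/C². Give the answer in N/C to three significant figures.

At angle θ the dipole field magnitude is E = (kp/r³)·√(1 + 3cos²θ).
kp/r³ = (8.99×10⁹)(1.27×10⁻⁸) / (0.320)³ = 3484 N/C.
√(1 + 3cos²33°) = √(1 + 3·0.7034) = √3.1101 ≈ 1.7635.
E ≈ 3484 × 1.764 = 6145 N/C.

E ≈ 6140 N/C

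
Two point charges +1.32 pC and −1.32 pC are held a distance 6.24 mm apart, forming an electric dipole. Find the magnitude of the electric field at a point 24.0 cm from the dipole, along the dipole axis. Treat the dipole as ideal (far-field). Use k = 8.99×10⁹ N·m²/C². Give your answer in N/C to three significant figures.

E ≈ 0.0107 N/C

Dipole moment p = qd = (1.32×10⁻¹² C)(0.00624 m) = 8.237×10⁻¹⁵ C·m.
On the dipole axis E = 2kp/r³.
E = 2·(8.99×10⁹)(8.237×10⁻¹⁵) / (0.240)³ = 0.01071 N/C.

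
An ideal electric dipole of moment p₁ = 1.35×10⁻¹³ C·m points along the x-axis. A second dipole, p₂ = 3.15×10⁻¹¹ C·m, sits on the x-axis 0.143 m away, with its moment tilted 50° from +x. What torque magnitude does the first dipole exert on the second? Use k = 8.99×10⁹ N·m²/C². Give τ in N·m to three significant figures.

τ ≈ 2.00×10⁻¹¹ N·m

The second dipole sits on the axis of the first, so the field there is axial: E₁ = 2kp₁/r³ along +x.
E₁ = 2(8.99×10⁹)(1.35×10⁻¹³)/(0.143)³ = 0.8301 N/C.
Torque on the second dipole: τ = p₂ E₁ sinθ.
τ = (3.15×10⁻¹¹)(0.8301)·sin50° = 2.003×10⁻¹¹ N·m.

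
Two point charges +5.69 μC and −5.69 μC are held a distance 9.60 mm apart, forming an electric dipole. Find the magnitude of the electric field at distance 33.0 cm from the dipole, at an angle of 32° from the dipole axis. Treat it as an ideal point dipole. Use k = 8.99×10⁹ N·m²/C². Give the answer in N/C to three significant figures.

Dipole moment p = qd = (5.69×10⁻⁶ C)(0.00960 m) = 5.462×10⁻⁸ C·m.
At angle θ the dipole field magnitude is E = (kp/r³)·√(1 + 3cos²θ).
kp/r³ = (8.99×10⁹)(5.462×10⁻⁸) / (0.330)³ = 1.366×10⁴ N/C.
√(1 + 3cos²32°) = √(1 + 3·0.7192) = √3.1576 ≈ 1.7770.
E ≈ 1.366×10⁴ × 1.777 = 2.428×10⁴ N/C.

E ≈ 2.43×10⁴ N/C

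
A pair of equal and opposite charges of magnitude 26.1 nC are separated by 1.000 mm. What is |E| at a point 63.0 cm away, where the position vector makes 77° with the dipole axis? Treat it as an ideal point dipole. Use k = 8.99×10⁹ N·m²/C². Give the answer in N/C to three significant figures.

Dipole moment p = qd = (2.61×10⁻⁸ C)(0.00100 m) = 2.61×10⁻¹¹ C·m.
At angle θ the dipole field magnitude is E = (kp/r³)·√(1 + 3cos²θ).
kp/r³ = (8.99×10⁹)(2.61×10⁻¹¹) / (0.630)³ = 0.9384 N/C.
√(1 + 3cos²77°) = √(1 + 3·0.0506) = √1.1518 ≈ 1.0732.
E ≈ 0.9384 × 1.073 = 1.007 N/C.

E ≈ 1.01 N/C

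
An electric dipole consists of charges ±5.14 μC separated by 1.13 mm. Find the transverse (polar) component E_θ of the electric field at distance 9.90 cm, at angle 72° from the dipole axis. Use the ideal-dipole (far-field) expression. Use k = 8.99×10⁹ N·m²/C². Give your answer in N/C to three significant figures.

E_θ ≈ 5.12×10⁴ N/C

Dipole moment p = qd = (5.14×10⁻⁶ C)(0.00113 m) = 5.808×10⁻⁹ C·m.
For a dipole, E_θ = (kp sinθ)/r³.
kp/r³ = (8.99×10⁹)(5.808×10⁻⁹)/(0.0990)³ = 5.381×10⁴ N/C.
E_θ = 5.381×10⁴·sin72° = 5.118×10⁴ N/C.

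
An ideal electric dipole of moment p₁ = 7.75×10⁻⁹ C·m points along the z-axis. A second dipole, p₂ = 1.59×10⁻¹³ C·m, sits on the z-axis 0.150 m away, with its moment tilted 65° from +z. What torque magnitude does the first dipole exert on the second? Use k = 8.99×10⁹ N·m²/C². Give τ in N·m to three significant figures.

The second dipole sits on the axis of the first, so the field there is axial: E₁ = 2kp₁/r³ along +z.
E₁ = 2(8.99×10⁹)(7.75×10⁻⁹)/(0.150)³ = 4.129×10⁴ N/C.
Torque on the second dipole: τ = p₂ E₁ sinθ.
τ = (1.59×10⁻¹³)(4.129×10⁴)·sin65° = 5.950×10⁻⁹ N·m.

τ ≈ 5.95×10⁻⁹ N·m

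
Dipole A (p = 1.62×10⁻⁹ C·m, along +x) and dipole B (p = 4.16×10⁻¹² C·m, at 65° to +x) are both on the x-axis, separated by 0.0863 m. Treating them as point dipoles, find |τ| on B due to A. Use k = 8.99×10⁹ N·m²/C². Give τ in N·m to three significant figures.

τ ≈ 1.71×10⁻⁷ N·m

The second dipole sits on the axis of the first, so the field there is axial: E₁ = 2kp₁/r³ along +x.
E₁ = 2(8.99×10⁹)(1.62×10⁻⁹)/(0.0863)³ = 4.532×10⁴ N/C.
Torque on the second dipole: τ = p₂ E₁ sinθ.
τ = (4.16×10⁻¹²)(4.532×10⁴)·sin65° = 1.709×10⁻⁷ N·m.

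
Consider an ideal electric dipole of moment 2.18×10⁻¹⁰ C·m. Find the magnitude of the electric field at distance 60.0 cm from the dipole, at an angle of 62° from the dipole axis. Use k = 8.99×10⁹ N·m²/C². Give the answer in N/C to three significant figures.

E ≈ 11.7 N/C

At angle θ the dipole field magnitude is E = (kp/r³)·√(1 + 3cos²θ).
kp/r³ = (8.99×10⁹)(2.18×10⁻¹⁰) / (0.600)³ = 9.073 N/C.
√(1 + 3cos²62°) = √(1 + 3·0.2204) = √1.6612 ≈ 1.2889.
E ≈ 9.073 × 1.289 = 11.69 N/C.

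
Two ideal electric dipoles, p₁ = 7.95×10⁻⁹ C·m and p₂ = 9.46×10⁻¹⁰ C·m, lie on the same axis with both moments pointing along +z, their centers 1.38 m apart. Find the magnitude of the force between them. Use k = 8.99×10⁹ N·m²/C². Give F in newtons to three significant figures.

On-axis field of dipole 1 at distance r: E = 2kp₁/r³. Force on dipole 2 is F = p₂·dE/dr (gradient along axis).
dE/dr = −6kp₁/r⁴, so |F| = 6kp₁p₂/r⁴ (attractive for aligned moments).
F = 6(8.99×10⁹)(7.95×10⁻⁹)(9.46×10⁻¹⁰)/(1.38)⁴ = 1.119×10⁻⁷ N.

F ≈ 1.12×10⁻⁷ N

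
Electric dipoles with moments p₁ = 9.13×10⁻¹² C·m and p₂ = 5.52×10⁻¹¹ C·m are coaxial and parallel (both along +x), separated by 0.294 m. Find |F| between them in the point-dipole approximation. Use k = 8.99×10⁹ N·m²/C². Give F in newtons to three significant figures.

On-axis field of dipole 1 at distance r: E = 2kp₁/r³. Force on dipole 2 is F = p₂·dE/dr (gradient along axis).
dE/dr = −6kp₁/r⁴, so |F| = 6kp₁p₂/r⁴ (attractive for aligned moments).
F = 6(8.99×10⁹)(9.13×10⁻¹²)(5.52×10⁻¹¹)/(0.294)⁴ = 3.639×10⁻⁹ N.

F ≈ 3.64×10⁻⁹ N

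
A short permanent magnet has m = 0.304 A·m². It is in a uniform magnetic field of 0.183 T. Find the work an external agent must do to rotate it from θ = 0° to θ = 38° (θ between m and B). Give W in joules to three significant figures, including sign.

W_ext = ΔU = −mB cosθ₂ + mB cosθ₁ = mB(cosθ₁ − cosθ₂).
W = (0.304)(0.183)·(cos0° − cos38°) = (0.05563)·(+0.2120) = 0.01179 J.

W ≈ 0.0118 J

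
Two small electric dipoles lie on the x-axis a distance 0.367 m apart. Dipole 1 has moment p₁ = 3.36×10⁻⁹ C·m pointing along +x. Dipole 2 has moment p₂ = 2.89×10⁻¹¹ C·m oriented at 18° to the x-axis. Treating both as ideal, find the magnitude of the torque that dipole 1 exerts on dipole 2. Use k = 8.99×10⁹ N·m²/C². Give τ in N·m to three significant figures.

The second dipole sits on the axis of the first, so the field there is axial: E₁ = 2kp₁/r³ along +x.
E₁ = 2(8.99×10⁹)(3.36×10⁻⁹)/(0.367)³ = 1222 N/C.
Torque on the second dipole: τ = p₂ E₁ sinθ.
τ = (2.89×10⁻¹¹)(1222)·sin18° = 1.091×10⁻⁸ N·m.

τ ≈ 1.09×10⁻⁸ N·m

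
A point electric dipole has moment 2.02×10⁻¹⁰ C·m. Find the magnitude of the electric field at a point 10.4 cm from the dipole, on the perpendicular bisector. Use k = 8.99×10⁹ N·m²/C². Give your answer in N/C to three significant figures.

E ≈ 1610 N/C

On the perpendicular bisector E = kp/r³ (half the axial value at the same distance).
E = (8.99×10⁹)(2.02×10⁻¹⁰) / (0.104)³ = 1614 N/C.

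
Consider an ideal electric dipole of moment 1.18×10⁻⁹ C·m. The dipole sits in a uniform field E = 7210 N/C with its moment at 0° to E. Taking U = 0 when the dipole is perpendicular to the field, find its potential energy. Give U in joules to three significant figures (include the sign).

U ≈ -8.51×10⁻⁶ J

U = −p·E = −pE cosθ.
U = −(1.18×10⁻⁹)(7210)·cos0° = -8.508×10⁻⁶ J.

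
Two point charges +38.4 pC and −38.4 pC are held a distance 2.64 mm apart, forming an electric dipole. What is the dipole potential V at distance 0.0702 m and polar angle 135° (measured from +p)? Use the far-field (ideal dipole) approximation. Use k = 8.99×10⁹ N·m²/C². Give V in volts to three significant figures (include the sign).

V ≈ -0.131 V

Dipole moment p = qd = (3.84×10⁻¹¹ C)(0.00264 m) = 1.014×10⁻¹³ C·m.
The dipole potential is V = kp cosθ / r².
V = (8.99×10⁹)(1.014×10⁻¹³)·cos135° / (0.0702)² = -0.1308 V.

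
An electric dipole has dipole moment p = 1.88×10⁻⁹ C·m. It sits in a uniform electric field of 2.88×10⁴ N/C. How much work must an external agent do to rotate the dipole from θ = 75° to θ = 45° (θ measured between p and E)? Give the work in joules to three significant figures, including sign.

W ≈ -2.43×10⁻⁵ J

W_ext = ΔU = U(θ₂) − U(θ₁) = −pE cosθ₂ − (−pE cosθ₁) = pE(cosθ₁ − cosθ₂).
W = (1.88×10⁻⁹)(2.88×10⁴)·(cos75° − cos45°) = (5.414×10⁻⁵)·(-0.4483) = -2.427×10⁻⁵ J.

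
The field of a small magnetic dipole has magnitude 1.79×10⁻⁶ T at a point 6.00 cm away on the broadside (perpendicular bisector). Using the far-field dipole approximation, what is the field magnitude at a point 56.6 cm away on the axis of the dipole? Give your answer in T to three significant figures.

Dipole fields scale as 1/r³ in the far field.
The axial field is twice the equatorial field at the same r, so the geometry factor is 2/1.
B₂ = B₁ · (2/1) · (r₁/r₂)³ = 1.79×10⁻⁶ · 2 · (6.00/56.6)³.
(r₁/r₂)³ = (0.106)³ = 0.001191.
B₂ ≈ 4.265×10⁻⁹ T.

B ≈ 4.26×10⁻⁹ T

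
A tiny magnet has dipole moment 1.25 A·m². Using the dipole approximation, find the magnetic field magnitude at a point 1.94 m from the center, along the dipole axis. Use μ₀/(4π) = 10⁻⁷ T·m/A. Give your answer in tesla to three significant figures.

On axis B = (μ₀/4π)·2m/r³.
B = 2·(10⁻⁷)·(1.25) / (1.94)³ = 3.424×10⁻⁸ T.

B ≈ 3.42×10⁻⁸ T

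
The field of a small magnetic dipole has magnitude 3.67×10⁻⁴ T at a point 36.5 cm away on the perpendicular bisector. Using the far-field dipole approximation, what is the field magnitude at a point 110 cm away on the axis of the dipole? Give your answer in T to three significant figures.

Dipole fields scale as 1/r³ in the far field.
The axial field is twice the equatorial field at the same r, so the geometry factor is 2/1.
B₂ = B₁ · (2/1) · (r₁/r₂)³ = 3.67×10⁻⁴ · 2 · (36.5/110)³.
(r₁/r₂)³ = (0.3318)³ = 0.03653.
B₂ ≈ 2.682×10⁻⁵ T.

B ≈ 2.68×10⁻⁵ T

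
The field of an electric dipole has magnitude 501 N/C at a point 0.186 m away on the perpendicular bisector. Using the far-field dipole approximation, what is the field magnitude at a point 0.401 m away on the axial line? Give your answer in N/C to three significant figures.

E ≈ 100 N/C

Dipole fields scale as 1/r³ in the far field.
The axial field is twice the equatorial field at the same r, so the geometry factor is 2/1.
E₂ = E₁ · (2/1) · (r₁/r₂)³ = 501 · 2 · (0.186/0.401)³.
(r₁/r₂)³ = (0.4638)³ = 0.09979.
E₂ ≈ 99.99 N/C.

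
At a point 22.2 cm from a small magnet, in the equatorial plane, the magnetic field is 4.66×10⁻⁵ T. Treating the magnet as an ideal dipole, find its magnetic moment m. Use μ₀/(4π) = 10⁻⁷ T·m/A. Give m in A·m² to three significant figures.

In the equatorial plane B = (μ₀/4π)·m/r³, so m = Br³·4π/(μ₀).
m = (4.66×10⁻⁵)·(0.222)³ / (10⁻⁷) = 5.099 A·m².

m ≈ 5.10 A·m²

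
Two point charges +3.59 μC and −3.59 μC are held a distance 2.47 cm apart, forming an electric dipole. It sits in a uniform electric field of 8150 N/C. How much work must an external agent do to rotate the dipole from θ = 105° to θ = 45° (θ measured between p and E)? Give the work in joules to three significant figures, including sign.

W ≈ -6.98×10⁻⁴ J

Dipole moment p = qd = (3.59×10⁻⁶ C)(0.0247 m) = 8.867×10⁻⁸ C·m.
W_ext = ΔU = U(θ₂) − U(θ₁) = −pE cosθ₂ − (−pE cosθ₁) = pE(cosθ₁ − cosθ₂).
W = (8.867×10⁻⁸)(8150)·(cos105° − cos45°) = (7.227×10⁻⁴)·(-0.9659) = -6.980×10⁻⁴ J.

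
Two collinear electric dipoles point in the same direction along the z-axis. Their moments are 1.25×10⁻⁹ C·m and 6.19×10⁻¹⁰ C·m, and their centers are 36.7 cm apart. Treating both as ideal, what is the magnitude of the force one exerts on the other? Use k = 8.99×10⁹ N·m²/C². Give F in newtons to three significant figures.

On-axis field of dipole 1 at distance r: E = 2kp₁/r³. Force on dipole 2 is F = p₂·dE/dr (gradient along axis).
dE/dr = −6kp₁/r⁴, so |F| = 6kp₁p₂/r⁴ (attractive for aligned moments).
F = 6(8.99×10⁹)(1.25×10⁻⁹)(6.19×10⁻¹⁰)/(0.367)⁴ = 2.301×10⁻⁶ N.

F ≈ 2.30×10⁻⁶ N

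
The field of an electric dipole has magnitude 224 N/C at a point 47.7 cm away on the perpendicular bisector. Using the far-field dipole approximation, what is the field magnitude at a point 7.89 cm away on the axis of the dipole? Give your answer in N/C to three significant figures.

E ≈ 9.90×10⁴ N/C

Dipole fields scale as 1/r³ in the far field.
The axial field is twice the equatorial field at the same r, so the geometry factor is 2/1.
E₂ = E₁ · (2/1) · (r₁/r₂)³ = 224 · 2 · (47.7/7.89)³.
(r₁/r₂)³ = (6.046)³ = 221.
E₂ ≈ 9.899×10⁴ N/C.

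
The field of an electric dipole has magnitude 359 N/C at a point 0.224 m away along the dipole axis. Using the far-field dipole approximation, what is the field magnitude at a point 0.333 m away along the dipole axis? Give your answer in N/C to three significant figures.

E ≈ 109 N/C

Dipole fields scale as 1/r³ in the far field; the geometry is the same at both points.
E₂ = E₁ · (r₁/r₂)³ = 359 · (0.224/0.333)³.
(r₁/r₂)³ = (0.6727)³ = 0.3044.
E₂ ≈ 109.3 N/C.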